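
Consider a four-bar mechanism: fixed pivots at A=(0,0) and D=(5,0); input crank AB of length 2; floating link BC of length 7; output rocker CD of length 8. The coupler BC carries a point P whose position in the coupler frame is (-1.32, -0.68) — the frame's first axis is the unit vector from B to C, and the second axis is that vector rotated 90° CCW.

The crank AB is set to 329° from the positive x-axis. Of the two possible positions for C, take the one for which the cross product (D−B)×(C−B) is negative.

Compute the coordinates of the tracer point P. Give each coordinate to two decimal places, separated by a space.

0.74 0.09

A=(0,0), D=(5.00,0)
B = A + 2.00·(cos329°, sin329°) = (1.7143, -1.0301)
|BD| = 3.4433
circle(B,7.00) ∩ circle(D,8.00): a=-0.4564, h=6.9851
  candidates: C₊=(-0.8108,5.4986) cross=24.052; C₋=(3.3684,-7.8318) cross=-24.052
  mode - wants cross < 0 → take C=(3.3684,-7.8318) (cross=-24.052)
ex = (C−B)/|BC| = (0.2363,-0.9717); ey = (0.9717,0.2363)
P = B + -1.32·ex + -0.68·ey = (0.7417,0.0919)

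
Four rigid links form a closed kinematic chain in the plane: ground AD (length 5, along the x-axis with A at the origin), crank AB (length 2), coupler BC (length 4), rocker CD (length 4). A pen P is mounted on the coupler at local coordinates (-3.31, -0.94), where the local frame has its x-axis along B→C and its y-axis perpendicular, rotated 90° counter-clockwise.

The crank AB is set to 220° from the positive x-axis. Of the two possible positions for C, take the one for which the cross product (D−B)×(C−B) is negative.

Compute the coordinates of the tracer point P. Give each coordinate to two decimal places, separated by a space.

A=(0,0), D=(5.00,0)
B = A + 2.00·(cos220°, sin220°) = (-1.5321, -1.2856)
|BD| = 6.6574
circle(B,4.00) ∩ circle(D,4.00): a=3.3287, h=2.2181
  candidates: C₊=(1.3056,1.5335) cross=14.766; C₋=(2.1623,-2.8191) cross=-14.766
  mode - wants cross < 0 → take C=(2.1623,-2.8191) (cross=-14.766)
ex = (C−B)/|BC| = (0.9236,-0.3834); ey = (0.3834,0.9236)
P = B + -3.31·ex + -0.94·ey = (-4.9496,-0.8848)

-4.95 -0.88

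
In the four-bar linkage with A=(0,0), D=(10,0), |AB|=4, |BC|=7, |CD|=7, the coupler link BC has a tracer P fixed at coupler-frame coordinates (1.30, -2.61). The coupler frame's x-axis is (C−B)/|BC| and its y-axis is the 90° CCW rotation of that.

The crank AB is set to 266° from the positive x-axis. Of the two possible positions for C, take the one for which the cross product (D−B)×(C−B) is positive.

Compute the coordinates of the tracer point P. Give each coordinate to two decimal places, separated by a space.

2.63 -4.21

A=(0,0), D=(10.00,0)
B = A + 4.00·(cos266°, sin266°) = (-0.2790, -3.9903)
|BD| = 11.0264
circle(B,7.00) ∩ circle(D,7.00): a=5.5132, h=4.3133
  candidates: C₊=(3.2996,2.0259) cross=47.560; C₋=(6.4214,-6.0161) cross=-47.560
  mode + wants cross > 0 → take C=(3.2996,2.0259) (cross=47.560)
ex = (C−B)/|BC| = (0.5112,0.8594); ey = (-0.8594,0.5112)
P = B + 1.30·ex + -2.61·ey = (2.6287,-4.2073)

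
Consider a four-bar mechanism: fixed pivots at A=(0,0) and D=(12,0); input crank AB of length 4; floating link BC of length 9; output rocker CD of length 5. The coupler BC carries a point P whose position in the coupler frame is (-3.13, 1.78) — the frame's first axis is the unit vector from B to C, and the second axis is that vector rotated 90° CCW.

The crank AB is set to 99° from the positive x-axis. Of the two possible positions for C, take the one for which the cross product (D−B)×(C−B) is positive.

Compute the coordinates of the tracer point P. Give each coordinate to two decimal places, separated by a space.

A=(0,0), D=(12.00,0)
B = A + 4.00·(cos99°, sin99°) = (-0.6257, 3.9508)
|BD| = 13.2294
circle(B,9.00) ∩ circle(D,5.00): a=8.7312, h=2.1831
  candidates: C₊=(8.3590,3.4268) cross=28.881; C₋=(7.0551,-0.7402) cross=-28.881
  mode + wants cross > 0 → take C=(8.3590,3.4268) (cross=28.881)
ex = (C−B)/|BC| = (0.9983,-0.0582); ey = (0.0582,0.9983)
P = B + -3.13·ex + 1.78·ey = (-3.6468,5.9099)

-3.65 5.91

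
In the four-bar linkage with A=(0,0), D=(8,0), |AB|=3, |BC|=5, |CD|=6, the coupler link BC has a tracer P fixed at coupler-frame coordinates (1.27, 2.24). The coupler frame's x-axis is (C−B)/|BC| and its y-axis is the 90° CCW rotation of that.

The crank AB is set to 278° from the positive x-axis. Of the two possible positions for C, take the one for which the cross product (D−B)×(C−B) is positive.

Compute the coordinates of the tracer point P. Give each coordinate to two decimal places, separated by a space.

-1.20 -0.97

A=(0,0), D=(8.00,0)
B = A + 3.00·(cos278°, sin278°) = (0.4175, -2.9708)
|BD| = 8.1437
circle(B,5.00) ∩ circle(D,6.00): a=3.3965, h=3.6693
  candidates: C₊=(2.2414,1.6847) cross=29.882; C₋=(4.9185,-5.1482) cross=-29.882
  mode + wants cross > 0 → take C=(2.2414,1.6847) (cross=29.882)
ex = (C−B)/|BC| = (0.3648,0.9311); ey = (-0.9311,0.3648)
P = B + 1.27·ex + 2.24·ey = (-1.2049,-0.9712)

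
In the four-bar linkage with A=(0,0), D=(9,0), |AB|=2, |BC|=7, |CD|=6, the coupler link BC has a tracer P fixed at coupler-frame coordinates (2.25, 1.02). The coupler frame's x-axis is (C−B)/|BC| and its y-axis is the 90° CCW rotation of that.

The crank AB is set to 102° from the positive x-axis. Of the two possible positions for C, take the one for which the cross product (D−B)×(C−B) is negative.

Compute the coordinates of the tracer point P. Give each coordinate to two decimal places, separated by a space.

1.81 0.88

A=(0,0), D=(9.00,0)
B = A + 2.00·(cos102°, sin102°) = (-0.4158, 1.9563)
|BD| = 9.6169
circle(B,7.00) ∩ circle(D,6.00): a=5.4843, h=4.3499
  candidates: C₊=(5.8387,5.0996) cross=41.833; C₋=(4.0690,-3.4183) cross=-41.833
  mode - wants cross < 0 → take C=(4.0690,-3.4183) (cross=-41.833)
ex = (C−B)/|BC| = (0.6407,-0.7678); ey = (0.7678,0.6407)
P = B + 2.25·ex + 1.02·ey = (1.8089,0.8822)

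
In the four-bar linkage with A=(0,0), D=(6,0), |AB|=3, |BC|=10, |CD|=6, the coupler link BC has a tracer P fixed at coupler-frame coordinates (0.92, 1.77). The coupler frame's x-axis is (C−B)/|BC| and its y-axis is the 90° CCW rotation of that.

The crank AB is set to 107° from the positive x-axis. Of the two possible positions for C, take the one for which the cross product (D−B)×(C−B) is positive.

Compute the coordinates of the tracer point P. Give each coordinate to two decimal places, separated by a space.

-0.41 4.81

A=(0,0), D=(6.00,0)
B = A + 3.00·(cos107°, sin107°) = (-0.8771, 2.8689)
|BD| = 7.4515
circle(B,10.00) ∩ circle(D,6.00): a=8.0202, h=5.9730
  candidates: C₊=(8.8245,5.2936) cross=44.508; C₋=(4.2252,-5.7315) cross=-44.508
  mode + wants cross > 0 → take C=(8.8245,5.2936) (cross=44.508)
ex = (C−B)/|BC| = (0.9702,0.2425); ey = (-0.2425,0.9702)
P = B + 0.92·ex + 1.77·ey = (-0.4137,4.8092)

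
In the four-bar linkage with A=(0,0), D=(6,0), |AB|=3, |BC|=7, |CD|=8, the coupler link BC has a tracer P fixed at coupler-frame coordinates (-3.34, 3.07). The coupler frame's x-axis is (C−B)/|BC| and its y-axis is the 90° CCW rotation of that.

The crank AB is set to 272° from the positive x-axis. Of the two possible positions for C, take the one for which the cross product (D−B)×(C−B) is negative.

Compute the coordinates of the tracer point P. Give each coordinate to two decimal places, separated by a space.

A=(0,0), D=(6.00,0)
B = A + 3.00·(cos272°, sin272°) = (0.1047, -2.9982)
|BD| = 6.6139
circle(B,7.00) ∩ circle(D,8.00): a=2.1730, h=6.6542
  candidates: C₊=(-0.9749,3.9181) cross=44.010; C₋=(5.0580,-7.9443) cross=-44.010
  mode - wants cross < 0 → take C=(5.0580,-7.9443) (cross=-44.010)
ex = (C−B)/|BC| = (0.7076,-0.7066); ey = (0.7066,0.7076)
P = B + -3.34·ex + 3.07·ey = (-0.0895,1.5342)

-0.09 1.53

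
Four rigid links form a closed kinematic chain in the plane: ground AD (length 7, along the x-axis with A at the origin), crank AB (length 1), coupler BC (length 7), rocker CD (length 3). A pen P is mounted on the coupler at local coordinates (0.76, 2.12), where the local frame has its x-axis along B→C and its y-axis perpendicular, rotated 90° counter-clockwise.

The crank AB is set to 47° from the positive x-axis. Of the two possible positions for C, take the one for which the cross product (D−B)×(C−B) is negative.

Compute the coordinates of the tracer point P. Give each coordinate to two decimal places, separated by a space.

A=(0,0), D=(7.00,0)
B = A + 1.00·(cos47°, sin47°) = (0.6820, 0.7314)
|BD| = 6.3602
circle(B,7.00) ∩ circle(D,3.00): a=6.3247, h=2.9998
  candidates: C₊=(7.3096,2.9840) cross=19.079; C₋=(6.6198,-2.9758) cross=-19.079
  mode - wants cross < 0 → take C=(6.6198,-2.9758) (cross=-19.079)
ex = (C−B)/|BC| = (0.8483,-0.5296); ey = (0.5296,0.8483)
P = B + 0.76·ex + 2.12·ey = (2.4494,2.1272)

2.45 2.13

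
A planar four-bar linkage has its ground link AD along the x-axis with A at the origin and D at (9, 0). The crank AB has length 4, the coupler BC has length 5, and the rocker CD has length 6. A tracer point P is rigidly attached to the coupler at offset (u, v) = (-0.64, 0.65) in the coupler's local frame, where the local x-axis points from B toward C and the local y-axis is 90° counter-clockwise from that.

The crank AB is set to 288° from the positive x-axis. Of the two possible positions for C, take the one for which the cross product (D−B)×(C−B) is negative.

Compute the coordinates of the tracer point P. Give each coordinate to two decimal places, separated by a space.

0.81 -3.00

A=(0,0), D=(9.00,0)
B = A + 4.00·(cos288°, sin288°) = (1.2361, -3.8042)
|BD| = 8.6459
circle(B,5.00) ∩ circle(D,6.00): a=3.6868, h=3.3775
  candidates: C₊=(3.0607,0.8510) cross=29.202; C₋=(6.0329,-5.2150) cross=-29.202
  mode - wants cross < 0 → take C=(6.0329,-5.2150) (cross=-29.202)
ex = (C−B)/|BC| = (0.9594,-0.2822); ey = (0.2822,0.9594)
P = B + -0.64·ex + 0.65·ey = (0.8055,-3.0001)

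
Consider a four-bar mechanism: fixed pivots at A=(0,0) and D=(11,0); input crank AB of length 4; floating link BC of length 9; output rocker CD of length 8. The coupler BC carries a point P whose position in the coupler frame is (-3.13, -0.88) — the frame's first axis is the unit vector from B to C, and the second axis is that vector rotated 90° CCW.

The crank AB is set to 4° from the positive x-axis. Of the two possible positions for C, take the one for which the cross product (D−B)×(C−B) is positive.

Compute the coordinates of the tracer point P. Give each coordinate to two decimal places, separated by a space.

A=(0,0), D=(11.00,0)
B = A + 4.00·(cos4°, sin4°) = (3.9903, 0.2790)
|BD| = 7.0153
circle(B,9.00) ∩ circle(D,8.00): a=4.7193, h=7.6634
  candidates: C₊=(9.0106,7.7487) cross=53.761; C₋=(8.4010,-7.5661) cross=-53.761
  mode + wants cross > 0 → take C=(9.0106,7.7487) (cross=53.761)
ex = (C−B)/|BC| = (0.5578,0.8300); ey = (-0.8300,0.5578)
P = B + -3.13·ex + -0.88·ey = (2.9747,-2.8096)

2.97 -2.81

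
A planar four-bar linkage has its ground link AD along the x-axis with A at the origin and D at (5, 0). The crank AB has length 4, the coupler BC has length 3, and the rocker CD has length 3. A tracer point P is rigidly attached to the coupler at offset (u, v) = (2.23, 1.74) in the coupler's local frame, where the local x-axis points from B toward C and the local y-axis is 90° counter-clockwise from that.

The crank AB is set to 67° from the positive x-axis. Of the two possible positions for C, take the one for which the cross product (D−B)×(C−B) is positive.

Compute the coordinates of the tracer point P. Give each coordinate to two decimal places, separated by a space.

A=(0,0), D=(5.00,0)
B = A + 4.00·(cos67°, sin67°) = (1.5629, 3.6820)
|BD| = 5.0369
circle(B,3.00) ∩ circle(D,3.00): a=2.5185, h=1.6301
  candidates: C₊=(4.4731,2.9534) cross=8.211; C₋=(2.0898,0.7287) cross=-8.211
  mode + wants cross > 0 → take C=(4.4731,2.9534) (cross=8.211)
ex = (C−B)/|BC| = (0.9701,-0.2429); ey = (0.2429,0.9701)
P = B + 2.23·ex + 1.74·ey = (4.1488,4.8283)

4.15 4.83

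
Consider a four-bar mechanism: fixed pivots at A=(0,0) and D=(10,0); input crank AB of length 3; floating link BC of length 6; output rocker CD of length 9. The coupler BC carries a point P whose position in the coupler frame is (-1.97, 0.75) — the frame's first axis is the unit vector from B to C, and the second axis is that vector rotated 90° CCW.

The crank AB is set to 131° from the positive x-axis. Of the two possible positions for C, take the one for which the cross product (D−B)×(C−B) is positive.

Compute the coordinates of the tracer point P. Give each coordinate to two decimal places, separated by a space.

-4.02 1.77

A=(0,0), D=(10.00,0)
B = A + 3.00·(cos131°, sin131°) = (-1.9682, 2.2641)
|BD| = 12.1805
circle(B,6.00) ∩ circle(D,9.00): a=4.2430, h=4.2423
  candidates: C₊=(2.9894,5.6438) cross=51.673; C₋=(1.4123,-2.6929) cross=-51.673
  mode + wants cross > 0 → take C=(2.9894,5.6438) (cross=51.673)
ex = (C−B)/|BC| = (0.8263,0.5633); ey = (-0.5633,0.8263)
P = B + -1.97·ex + 0.75·ey = (-4.0184,1.7742)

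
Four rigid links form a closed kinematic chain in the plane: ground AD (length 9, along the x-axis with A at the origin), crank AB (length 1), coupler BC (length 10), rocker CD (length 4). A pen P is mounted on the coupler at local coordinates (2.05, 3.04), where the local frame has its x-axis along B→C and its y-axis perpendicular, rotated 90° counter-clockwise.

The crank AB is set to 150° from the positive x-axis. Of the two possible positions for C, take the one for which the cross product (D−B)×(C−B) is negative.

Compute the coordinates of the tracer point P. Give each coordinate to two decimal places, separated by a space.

A=(0,0), D=(9.00,0)
B = A + 1.00·(cos150°, sin150°) = (-0.8660, 0.5000)
|BD| = 9.8787
circle(B,10.00) ∩ circle(D,4.00): a=9.1909, h=3.9404
  candidates: C₊=(8.5126,3.9702) cross=38.926; C₋=(8.1137,-3.9006) cross=-38.926
  mode - wants cross < 0 → take C=(8.1137,-3.9006) (cross=-38.926)
ex = (C−B)/|BC| = (0.8980,-0.4401); ey = (0.4401,0.8980)
P = B + 2.05·ex + 3.04·ey = (2.3126,2.3277)

2.31 2.33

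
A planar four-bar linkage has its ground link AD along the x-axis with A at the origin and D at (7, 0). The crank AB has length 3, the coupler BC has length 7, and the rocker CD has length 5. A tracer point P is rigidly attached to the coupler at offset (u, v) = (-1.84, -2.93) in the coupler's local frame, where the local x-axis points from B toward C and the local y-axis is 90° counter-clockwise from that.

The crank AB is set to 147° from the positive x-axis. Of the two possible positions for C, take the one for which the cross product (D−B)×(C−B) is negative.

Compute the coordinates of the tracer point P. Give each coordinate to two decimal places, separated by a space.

A=(0,0), D=(7.00,0)
B = A + 3.00·(cos147°, sin147°) = (-2.5160, 1.6339)
|BD| = 9.6553
circle(B,7.00) ∩ circle(D,5.00): a=6.0705, h=3.4856
  candidates: C₊=(4.0568,4.0420) cross=33.654; C₋=(2.8771,-2.8287) cross=-33.654
  mode - wants cross < 0 → take C=(2.8771,-2.8287) (cross=-33.654)
ex = (C−B)/|BC| = (0.7704,-0.6375); ey = (0.6375,0.7704)
P = B + -1.84·ex + -2.93·ey = (-5.8015,0.5496)

-5.80 0.55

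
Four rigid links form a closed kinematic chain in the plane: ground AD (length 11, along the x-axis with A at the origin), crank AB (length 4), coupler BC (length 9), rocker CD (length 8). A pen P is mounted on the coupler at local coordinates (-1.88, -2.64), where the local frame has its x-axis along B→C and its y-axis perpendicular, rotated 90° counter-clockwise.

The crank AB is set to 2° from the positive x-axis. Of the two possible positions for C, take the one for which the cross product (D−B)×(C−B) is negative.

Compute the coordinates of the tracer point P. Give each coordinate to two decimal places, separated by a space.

A=(0,0), D=(11.00,0)
B = A + 4.00·(cos2°, sin2°) = (3.9976, 0.1396)
|BD| = 7.0038
circle(B,9.00) ∩ circle(D,8.00): a=4.7155, h=7.6657
  candidates: C₊=(8.8650,7.7098) cross=53.690; C₋=(8.5594,-7.6186) cross=-53.690
  mode - wants cross < 0 → take C=(8.5594,-7.6186) (cross=-53.690)
ex = (C−B)/|BC| = (0.5069,-0.8620); ey = (0.8620,0.5069)
P = B + -1.88·ex + -2.64·ey = (0.7689,0.4221)

0.77 0.42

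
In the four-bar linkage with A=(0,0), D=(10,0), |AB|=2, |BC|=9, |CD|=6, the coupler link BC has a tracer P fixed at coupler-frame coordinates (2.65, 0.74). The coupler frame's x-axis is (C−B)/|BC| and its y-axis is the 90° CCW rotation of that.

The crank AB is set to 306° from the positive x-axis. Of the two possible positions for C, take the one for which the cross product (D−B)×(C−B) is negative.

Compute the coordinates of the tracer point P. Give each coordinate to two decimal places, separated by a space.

A=(0,0), D=(10.00,0)
B = A + 2.00·(cos306°, sin306°) = (1.1756, -1.6180)
|BD| = 8.9715
circle(B,9.00) ∩ circle(D,6.00): a=6.9937, h=5.6646
  candidates: C₊=(7.0330,5.2150) cross=50.821; C₋=(9.0762,-5.9285) cross=-50.821
  mode - wants cross < 0 → take C=(9.0762,-5.9285) (cross=-50.821)
ex = (C−B)/|BC| = (0.8778,-0.4789); ey = (0.4789,0.8778)
P = B + 2.65·ex + 0.74·ey = (3.8563,-2.2376)

3.86 -2.24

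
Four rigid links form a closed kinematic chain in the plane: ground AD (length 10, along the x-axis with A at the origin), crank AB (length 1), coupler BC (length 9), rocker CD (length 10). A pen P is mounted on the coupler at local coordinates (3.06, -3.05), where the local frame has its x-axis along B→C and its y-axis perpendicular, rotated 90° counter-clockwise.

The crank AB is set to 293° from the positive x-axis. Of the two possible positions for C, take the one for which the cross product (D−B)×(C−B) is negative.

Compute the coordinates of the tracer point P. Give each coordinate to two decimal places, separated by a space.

-0.67 -5.11

A=(0,0), D=(10.00,0)
B = A + 1.00·(cos293°, sin293°) = (0.3907, -0.9205)
|BD| = 9.6533
circle(B,9.00) ∩ circle(D,10.00): a=3.8425, h=8.1385
  candidates: C₊=(3.4397,7.5473) cross=78.563; C₋=(4.9918,-8.6555) cross=-78.563
  mode - wants cross < 0 → take C=(4.9918,-8.6555) (cross=-78.563)
ex = (C−B)/|BC| = (0.5112,-0.8594); ey = (0.8594,0.5112)
P = B + 3.06·ex + -3.05·ey = (-0.6662,-5.1097)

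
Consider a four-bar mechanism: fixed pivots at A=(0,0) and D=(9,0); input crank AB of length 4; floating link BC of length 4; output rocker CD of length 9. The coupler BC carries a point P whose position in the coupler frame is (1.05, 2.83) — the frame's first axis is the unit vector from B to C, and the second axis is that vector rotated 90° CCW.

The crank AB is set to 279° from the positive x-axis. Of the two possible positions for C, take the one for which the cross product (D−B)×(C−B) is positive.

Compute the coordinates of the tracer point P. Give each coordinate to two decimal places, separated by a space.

-2.33 -3.36

A=(0,0), D=(9.00,0)
B = A + 4.00·(cos279°, sin279°) = (0.6257, -3.9508)
|BD| = 9.2594
circle(B,4.00) ∩ circle(D,9.00): a=1.1198, h=3.8401
  candidates: C₊=(-0.0000,0.0000) cross=35.557; C₋=(3.2769,-6.9460) cross=-35.557
  mode + wants cross > 0 → take C=(-0.0000,0.0000) (cross=35.557)
ex = (C−B)/|BC| = (-0.1564,0.9877); ey = (-0.9877,-0.1564)
P = B + 1.05·ex + 2.83·ey = (-2.3337,-3.3564)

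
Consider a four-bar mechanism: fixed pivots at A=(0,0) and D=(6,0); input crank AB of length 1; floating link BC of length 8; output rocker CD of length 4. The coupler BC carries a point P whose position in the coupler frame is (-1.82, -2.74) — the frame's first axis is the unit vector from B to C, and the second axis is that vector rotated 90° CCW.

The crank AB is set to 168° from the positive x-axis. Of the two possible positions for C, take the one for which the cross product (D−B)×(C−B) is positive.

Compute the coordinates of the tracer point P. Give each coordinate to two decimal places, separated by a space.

A=(0,0), D=(6.00,0)
B = A + 1.00·(cos168°, sin168°) = (-0.9781, 0.2079)
|BD| = 6.9812
circle(B,8.00) ∩ circle(D,4.00): a=6.9284, h=3.9997
  candidates: C₊=(6.0663,3.9995) cross=27.923; C₋=(5.8281,-3.9963) cross=-27.923
  mode + wants cross > 0 → take C=(6.0663,3.9995) (cross=27.923)
ex = (C−B)/|BC| = (0.8806,0.4739); ey = (-0.4739,0.8806)
P = B + -1.82·ex + -2.74·ey = (-1.2822,-3.0674)

-1.28 -3.07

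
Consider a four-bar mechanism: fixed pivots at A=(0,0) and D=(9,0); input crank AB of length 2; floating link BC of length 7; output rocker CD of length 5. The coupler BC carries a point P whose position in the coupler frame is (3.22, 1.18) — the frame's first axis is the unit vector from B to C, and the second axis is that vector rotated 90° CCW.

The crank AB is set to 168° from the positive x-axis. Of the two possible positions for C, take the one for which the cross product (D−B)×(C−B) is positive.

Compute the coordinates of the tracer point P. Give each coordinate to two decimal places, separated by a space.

A=(0,0), D=(9.00,0)
B = A + 2.00·(cos168°, sin168°) = (-1.9563, 0.4158)
|BD| = 10.9642
circle(B,7.00) ∩ circle(D,5.00): a=6.5766, h=2.3977
  candidates: C₊=(4.7065,2.5623) cross=26.288; C₋=(4.5246,-2.2295) cross=-26.288
  mode + wants cross > 0 → take C=(4.7065,2.5623) (cross=26.288)
ex = (C−B)/|BC| = (0.9518,0.3066); ey = (-0.3066,0.9518)
P = B + 3.22·ex + 1.18·ey = (0.7467,2.5264)

0.75 2.53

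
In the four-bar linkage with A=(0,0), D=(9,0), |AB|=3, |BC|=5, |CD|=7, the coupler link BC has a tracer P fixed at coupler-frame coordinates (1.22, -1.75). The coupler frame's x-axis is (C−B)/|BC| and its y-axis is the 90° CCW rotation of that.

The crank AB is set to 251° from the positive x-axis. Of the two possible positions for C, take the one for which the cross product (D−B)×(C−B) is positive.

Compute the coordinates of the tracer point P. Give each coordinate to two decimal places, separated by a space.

A=(0,0), D=(9.00,0)
B = A + 3.00·(cos251°, sin251°) = (-0.9767, -2.8366)
|BD| = 10.3721
circle(B,5.00) ∩ circle(D,7.00): a=4.0291, h=2.9608
  candidates: C₊=(2.0891,1.1132) cross=30.710; C₋=(3.7085,-4.5826) cross=-30.710
  mode + wants cross > 0 → take C=(2.0891,1.1132) (cross=30.710)
ex = (C−B)/|BC| = (0.6132,0.7900); ey = (-0.7900,0.6132)
P = B + 1.22·ex + -1.75·ey = (1.1538,-2.9458)

1.15 -2.95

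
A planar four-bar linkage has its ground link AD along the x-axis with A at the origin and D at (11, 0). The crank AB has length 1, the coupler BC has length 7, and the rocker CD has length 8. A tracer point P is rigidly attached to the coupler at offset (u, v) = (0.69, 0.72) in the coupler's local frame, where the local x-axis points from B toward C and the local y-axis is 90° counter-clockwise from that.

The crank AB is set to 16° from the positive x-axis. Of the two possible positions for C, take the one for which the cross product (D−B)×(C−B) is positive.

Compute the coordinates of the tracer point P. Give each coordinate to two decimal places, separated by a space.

A=(0,0), D=(11.00,0)
B = A + 1.00·(cos16°, sin16°) = (0.9613, 0.2756)
|BD| = 10.0425
circle(B,7.00) ∩ circle(D,8.00): a=4.2744, h=5.5434
  candidates: C₊=(5.3862,5.6996) cross=55.670; C₋=(5.0819,-5.3830) cross=-55.670
  mode + wants cross > 0 → take C=(5.3862,5.6996) (cross=55.670)
ex = (C−B)/|BC| = (0.6321,0.7749); ey = (-0.7749,0.6321)
P = B + 0.69·ex + 0.72·ey = (0.8395,1.2654)

0.84 1.27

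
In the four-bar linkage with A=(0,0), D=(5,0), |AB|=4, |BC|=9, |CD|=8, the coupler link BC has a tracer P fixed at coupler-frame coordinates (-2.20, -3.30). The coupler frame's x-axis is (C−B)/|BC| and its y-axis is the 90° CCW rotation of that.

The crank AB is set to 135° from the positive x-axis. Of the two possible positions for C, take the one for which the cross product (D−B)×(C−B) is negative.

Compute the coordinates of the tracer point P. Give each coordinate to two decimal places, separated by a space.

-6.59 4.08

A=(0,0), D=(5.00,0)
B = A + 4.00·(cos135°, sin135°) = (-2.8284, 2.8284)
|BD| = 8.3237
circle(B,9.00) ∩ circle(D,8.00): a=5.1830, h=7.3577
  candidates: C₊=(4.5464,7.9871) cross=61.244; C₋=(-0.4540,-5.8527) cross=-61.244
  mode - wants cross < 0 → take C=(-0.4540,-5.8527) (cross=-61.244)
ex = (C−B)/|BC| = (0.2638,-0.9646); ey = (0.9646,0.2638)
P = B + -2.20·ex + -3.30·ey = (-6.5919,4.0798)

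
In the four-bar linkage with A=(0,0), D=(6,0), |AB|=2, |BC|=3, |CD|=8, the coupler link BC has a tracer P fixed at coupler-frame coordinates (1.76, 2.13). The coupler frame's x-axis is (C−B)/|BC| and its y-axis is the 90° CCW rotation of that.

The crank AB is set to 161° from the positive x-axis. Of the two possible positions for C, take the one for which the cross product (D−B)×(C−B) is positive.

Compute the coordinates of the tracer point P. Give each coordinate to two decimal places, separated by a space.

-3.53 2.88

A=(0,0), D=(6.00,0)
B = A + 2.00·(cos161°, sin161°) = (-1.8910, 0.6511)
|BD| = 7.9179
circle(B,3.00) ∩ circle(D,8.00): a=0.4858, h=2.9604
  candidates: C₊=(-1.1635,3.5616) cross=23.440; C₋=(-1.6504,-2.3392) cross=-23.440
  mode + wants cross > 0 → take C=(-1.1635,3.5616) (cross=23.440)
ex = (C−B)/|BC| = (0.2425,0.9701); ey = (-0.9701,0.2425)
P = B + 1.76·ex + 2.13·ey = (-3.5306,2.8752)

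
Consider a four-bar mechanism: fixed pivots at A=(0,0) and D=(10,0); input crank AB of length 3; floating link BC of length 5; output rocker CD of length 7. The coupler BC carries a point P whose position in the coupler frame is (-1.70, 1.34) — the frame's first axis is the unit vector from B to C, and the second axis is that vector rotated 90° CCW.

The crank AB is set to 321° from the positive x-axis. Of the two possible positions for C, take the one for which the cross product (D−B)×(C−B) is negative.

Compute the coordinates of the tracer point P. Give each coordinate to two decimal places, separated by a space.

2.16 0.27

A=(0,0), D=(10.00,0)
B = A + 3.00·(cos321°, sin321°) = (2.3314, -1.8880)
|BD| = 7.8975
circle(B,5.00) ∩ circle(D,7.00): a=2.4293, h=4.3702
  candidates: C₊=(3.6456,2.9362) cross=34.514; C₋=(5.7350,-5.5507) cross=-34.514
  mode - wants cross < 0 → take C=(5.7350,-5.5507) (cross=-34.514)
ex = (C−B)/|BC| = (0.6807,-0.7325); ey = (0.7325,0.6807)
P = B + -1.70·ex + 1.34·ey = (2.1558,0.2695)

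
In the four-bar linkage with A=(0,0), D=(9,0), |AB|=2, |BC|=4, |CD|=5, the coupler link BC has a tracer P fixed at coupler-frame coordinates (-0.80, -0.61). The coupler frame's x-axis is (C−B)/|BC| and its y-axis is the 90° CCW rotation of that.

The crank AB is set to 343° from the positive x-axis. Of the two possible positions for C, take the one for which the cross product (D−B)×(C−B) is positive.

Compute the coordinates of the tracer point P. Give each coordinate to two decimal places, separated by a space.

A=(0,0), D=(9.00,0)
B = A + 2.00·(cos343°, sin343°) = (1.9126, -0.5847)
|BD| = 7.1115
circle(B,4.00) ∩ circle(D,5.00): a=2.9230, h=2.7306
  candidates: C₊=(4.6011,2.3770) cross=19.419; C₋=(5.0502,-3.0658) cross=-19.419
  mode + wants cross > 0 → take C=(4.6011,2.3770) (cross=19.419)
ex = (C−B)/|BC| = (0.6721,0.7404); ey = (-0.7404,0.6721)
P = B + -0.80·ex + -0.61·ey = (1.8266,-1.5871)

1.83 -1.59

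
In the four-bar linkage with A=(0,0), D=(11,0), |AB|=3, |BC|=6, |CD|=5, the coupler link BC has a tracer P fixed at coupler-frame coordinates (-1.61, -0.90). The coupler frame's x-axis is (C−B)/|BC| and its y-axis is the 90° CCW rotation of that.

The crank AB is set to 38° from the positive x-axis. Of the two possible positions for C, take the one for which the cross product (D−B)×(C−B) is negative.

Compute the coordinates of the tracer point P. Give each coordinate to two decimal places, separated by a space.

A=(0,0), D=(11.00,0)
B = A + 3.00·(cos38°, sin38°) = (2.3640, 1.8470)
|BD| = 8.8313
circle(B,6.00) ∩ circle(D,5.00): a=5.0384, h=3.2580
  candidates: C₊=(7.9724,3.9792) cross=28.772; C₋=(6.6097,-2.3927) cross=-28.772
  mode - wants cross < 0 → take C=(6.6097,-2.3927) (cross=-28.772)
ex = (C−B)/|BC| = (0.7076,-0.7066); ey = (0.7066,0.7076)
P = B + -1.61·ex + -0.90·ey = (0.5888,2.3478)

0.59 2.35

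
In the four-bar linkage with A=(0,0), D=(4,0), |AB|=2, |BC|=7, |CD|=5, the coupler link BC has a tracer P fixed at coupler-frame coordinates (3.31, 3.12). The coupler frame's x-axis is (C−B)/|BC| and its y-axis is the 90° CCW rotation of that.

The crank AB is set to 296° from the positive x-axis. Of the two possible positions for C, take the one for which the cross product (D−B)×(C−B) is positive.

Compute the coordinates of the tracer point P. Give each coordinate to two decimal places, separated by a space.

-1.12 2.29

A=(0,0), D=(4.00,0)
B = A + 2.00·(cos296°, sin296°) = (0.8767, -1.7976)
|BD| = 3.6036
circle(B,7.00) ∩ circle(D,5.00): a=5.1318, h=4.7607
  candidates: C₊=(2.9497,4.8884) cross=17.156; C₋=(7.6993,-3.3638) cross=-17.156
  mode + wants cross > 0 → take C=(2.9497,4.8884) (cross=17.156)
ex = (C−B)/|BC| = (0.2961,0.9551); ey = (-0.9551,0.2961)
P = B + 3.31·ex + 3.12·ey = (-1.1231,2.2879)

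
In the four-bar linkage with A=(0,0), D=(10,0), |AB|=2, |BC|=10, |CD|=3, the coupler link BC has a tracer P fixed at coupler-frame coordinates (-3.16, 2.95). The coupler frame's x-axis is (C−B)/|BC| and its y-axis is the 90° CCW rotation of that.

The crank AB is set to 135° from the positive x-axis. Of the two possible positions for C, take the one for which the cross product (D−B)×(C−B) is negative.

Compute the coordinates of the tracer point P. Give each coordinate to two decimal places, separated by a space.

A=(0,0), D=(10.00,0)
B = A + 2.00·(cos135°, sin135°) = (-1.4142, 1.4142)
|BD| = 11.5015
circle(B,10.00) ∩ circle(D,3.00): a=9.7068, h=2.4039
  candidates: C₊=(8.5145,2.6064) cross=27.649; C₋=(7.9233,-2.1650) cross=-27.649
  mode - wants cross < 0 → take C=(7.9233,-2.1650) (cross=-27.649)
ex = (C−B)/|BC| = (0.9338,-0.3579); ey = (0.3579,0.9338)
P = B + -3.16·ex + 2.95·ey = (-3.3090,5.2998)

-3.31 5.30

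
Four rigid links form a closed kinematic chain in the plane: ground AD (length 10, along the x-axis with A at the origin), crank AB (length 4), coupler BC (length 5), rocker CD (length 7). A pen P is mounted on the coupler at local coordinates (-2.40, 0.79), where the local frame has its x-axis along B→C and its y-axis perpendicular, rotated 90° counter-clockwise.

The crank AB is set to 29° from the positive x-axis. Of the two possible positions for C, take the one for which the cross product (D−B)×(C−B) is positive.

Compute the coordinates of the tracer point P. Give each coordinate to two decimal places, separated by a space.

1.46 0.45

A=(0,0), D=(10.00,0)
B = A + 4.00·(cos29°, sin29°) = (3.4985, 1.9392)
|BD| = 6.7846
circle(B,5.00) ∩ circle(D,7.00): a=1.6236, h=4.7291
  candidates: C₊=(6.4060,6.0069) cross=32.085; C₋=(3.7026,-3.0566) cross=-32.085
  mode + wants cross > 0 → take C=(6.4060,6.0069) (cross=32.085)
ex = (C−B)/|BC| = (0.5815,0.8135); ey = (-0.8135,0.5815)
P = B + -2.40·ex + 0.79·ey = (1.4602,0.4461)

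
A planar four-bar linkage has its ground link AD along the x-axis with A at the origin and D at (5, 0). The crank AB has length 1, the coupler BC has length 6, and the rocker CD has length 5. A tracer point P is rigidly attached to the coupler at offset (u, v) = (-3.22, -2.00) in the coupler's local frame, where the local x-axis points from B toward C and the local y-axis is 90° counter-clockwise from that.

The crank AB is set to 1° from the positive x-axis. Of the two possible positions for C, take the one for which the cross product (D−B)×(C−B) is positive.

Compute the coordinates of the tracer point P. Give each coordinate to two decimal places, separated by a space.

0.83 -3.77

A=(0,0), D=(5.00,0)
B = A + 1.00·(cos1°, sin1°) = (0.9998, 0.0175)
|BD| = 4.0002
circle(B,6.00) ∩ circle(D,5.00): a=3.3750, h=4.9608
  candidates: C₊=(4.3965,4.9634) cross=19.844; C₋=(4.3532,-4.9580) cross=-19.844
  mode + wants cross > 0 → take C=(4.3965,4.9634) (cross=19.844)
ex = (C−B)/|BC| = (0.5661,0.8243); ey = (-0.8243,0.5661)
P = B + -3.22·ex + -2.00·ey = (0.8256,-3.7691)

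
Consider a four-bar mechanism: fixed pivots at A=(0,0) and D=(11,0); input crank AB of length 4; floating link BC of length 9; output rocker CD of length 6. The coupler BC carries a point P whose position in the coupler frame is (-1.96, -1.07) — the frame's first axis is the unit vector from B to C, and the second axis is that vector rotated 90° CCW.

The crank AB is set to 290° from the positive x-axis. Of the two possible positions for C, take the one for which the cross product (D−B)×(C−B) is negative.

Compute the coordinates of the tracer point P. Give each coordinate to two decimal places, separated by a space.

-0.79 -4.32

A=(0,0), D=(11.00,0)
B = A + 4.00·(cos290°, sin290°) = (1.3681, -3.7588)
|BD| = 10.3394
circle(B,9.00) ∩ circle(D,6.00): a=7.3458, h=5.1999
  candidates: C₊=(6.3209,3.7558) cross=53.763; C₋=(10.1017,-5.9324) cross=-53.763
  mode - wants cross < 0 → take C=(10.1017,-5.9324) (cross=-53.763)
ex = (C−B)/|BC| = (0.9704,-0.2415); ey = (0.2415,0.9704)
P = B + -1.96·ex + -1.07·ey = (-0.7923,-4.3237)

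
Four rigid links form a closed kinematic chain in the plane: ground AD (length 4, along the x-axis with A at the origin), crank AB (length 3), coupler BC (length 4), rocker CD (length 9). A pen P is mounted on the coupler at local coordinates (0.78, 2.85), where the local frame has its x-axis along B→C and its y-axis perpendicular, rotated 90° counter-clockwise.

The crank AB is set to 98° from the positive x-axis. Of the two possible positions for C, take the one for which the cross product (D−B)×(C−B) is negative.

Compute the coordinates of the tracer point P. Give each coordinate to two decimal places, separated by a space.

-1.36 0.17

A=(0,0), D=(4.00,0)
B = A + 3.00·(cos98°, sin98°) = (-0.4175, 2.9708)
|BD| = 5.3235
circle(B,4.00) ∩ circle(D,9.00): a=-3.4432, h=2.0358
  candidates: C₊=(-2.1386,6.5816) cross=10.838; C₋=(-4.4108,3.2029) cross=-10.838
  mode - wants cross < 0 → take C=(-4.4108,3.2029) (cross=-10.838)
ex = (C−B)/|BC| = (-0.9983,0.0580); ey = (-0.0580,-0.9983)
P = B + 0.78·ex + 2.85·ey = (-1.3616,0.1709)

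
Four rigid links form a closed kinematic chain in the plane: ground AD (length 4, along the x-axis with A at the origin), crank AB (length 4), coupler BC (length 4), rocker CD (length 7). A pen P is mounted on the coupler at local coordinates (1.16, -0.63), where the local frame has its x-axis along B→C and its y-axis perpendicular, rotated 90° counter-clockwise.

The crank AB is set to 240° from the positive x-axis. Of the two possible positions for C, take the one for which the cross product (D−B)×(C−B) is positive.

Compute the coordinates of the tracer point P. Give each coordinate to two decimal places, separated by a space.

A=(0,0), D=(4.00,0)
B = A + 4.00·(cos240°, sin240°) = (-2.0000, -3.4641)
|BD| = 6.9282
circle(B,4.00) ∩ circle(D,7.00): a=1.0825, h=3.8507
  candidates: C₊=(-2.9879,0.4120) cross=26.679; C₋=(0.8629,-6.2577) cross=-26.679
  mode + wants cross > 0 → take C=(-2.9879,0.4120) (cross=26.679)
ex = (C−B)/|BC| = (-0.2470,0.9690); ey = (-0.9690,-0.2470)
P = B + 1.16·ex + -0.63·ey = (-1.6760,-2.1844)

-1.68 -2.18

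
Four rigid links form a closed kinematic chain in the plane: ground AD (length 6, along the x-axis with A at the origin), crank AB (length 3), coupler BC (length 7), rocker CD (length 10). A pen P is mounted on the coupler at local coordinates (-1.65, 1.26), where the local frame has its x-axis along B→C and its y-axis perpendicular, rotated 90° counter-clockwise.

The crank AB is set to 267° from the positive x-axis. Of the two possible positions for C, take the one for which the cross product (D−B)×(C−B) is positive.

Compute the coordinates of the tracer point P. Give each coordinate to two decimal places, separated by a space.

A=(0,0), D=(6.00,0)
B = A + 3.00·(cos267°, sin267°) = (-0.1570, -2.9959)
|BD| = 6.8472
circle(B,7.00) ∩ circle(D,10.00): a=-0.3006, h=6.9935
  candidates: C₊=(-3.4872,3.1612) cross=47.886; C₋=(2.6327,-9.4160) cross=-47.886
  mode + wants cross > 0 → take C=(-3.4872,3.1612) (cross=47.886)
ex = (C−B)/|BC| = (-0.4757,0.8796); ey = (-0.8796,-0.4757)
P = B + -1.65·ex + 1.26·ey = (-0.4803,-5.0466)

-0.48 -5.05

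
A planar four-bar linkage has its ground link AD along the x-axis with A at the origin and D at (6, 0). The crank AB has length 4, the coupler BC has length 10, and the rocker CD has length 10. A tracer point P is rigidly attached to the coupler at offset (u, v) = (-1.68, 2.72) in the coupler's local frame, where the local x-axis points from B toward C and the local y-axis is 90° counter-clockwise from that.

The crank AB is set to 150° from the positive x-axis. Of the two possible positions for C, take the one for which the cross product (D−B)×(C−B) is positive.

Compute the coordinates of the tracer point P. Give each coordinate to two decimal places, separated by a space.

-6.62 2.51

A=(0,0), D=(6.00,0)
B = A + 4.00·(cos150°, sin150°) = (-3.4641, 2.0000)
|BD| = 9.6731
circle(B,10.00) ∩ circle(D,10.00): a=4.8366, h=8.7526
  candidates: C₊=(3.0776,9.5635) cross=84.665; C₋=(-0.5417,-7.5635) cross=-84.665
  mode + wants cross > 0 → take C=(3.0776,9.5635) (cross=84.665)
ex = (C−B)/|BC| = (0.6542,0.7563); ey = (-0.7563,0.6542)
P = B + -1.68·ex + 2.72·ey = (-6.6204,2.5087)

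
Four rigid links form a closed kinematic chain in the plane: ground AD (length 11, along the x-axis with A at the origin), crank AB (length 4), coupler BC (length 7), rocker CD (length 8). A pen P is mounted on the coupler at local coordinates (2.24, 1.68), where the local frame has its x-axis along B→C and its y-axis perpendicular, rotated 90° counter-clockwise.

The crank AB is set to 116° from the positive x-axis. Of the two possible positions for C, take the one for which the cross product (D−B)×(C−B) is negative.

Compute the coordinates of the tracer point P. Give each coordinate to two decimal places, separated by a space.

A=(0,0), D=(11.00,0)
B = A + 4.00·(cos116°, sin116°) = (-1.7535, 3.5952)
|BD| = 13.2505
circle(B,7.00) ∩ circle(D,8.00): a=6.0593, h=3.5051
  candidates: C₊=(5.0295,5.3247) cross=46.444; C₋=(3.1275,-1.4224) cross=-46.444
  mode - wants cross < 0 → take C=(3.1275,-1.4224) (cross=-46.444)
ex = (C−B)/|BC| = (0.6973,-0.7168); ey = (0.7168,0.6973)
P = B + 2.24·ex + 1.68·ey = (1.0126,3.1610)

1.01 3.16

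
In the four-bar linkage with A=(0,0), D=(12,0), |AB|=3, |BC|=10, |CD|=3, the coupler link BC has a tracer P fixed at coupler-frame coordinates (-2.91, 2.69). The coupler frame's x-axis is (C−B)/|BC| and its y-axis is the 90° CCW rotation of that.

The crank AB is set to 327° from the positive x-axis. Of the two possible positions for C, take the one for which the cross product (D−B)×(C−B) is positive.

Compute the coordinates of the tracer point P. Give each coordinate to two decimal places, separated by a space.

-1.30 -0.57

A=(0,0), D=(12.00,0)
B = A + 3.00·(cos327°, sin327°) = (2.5160, -1.6339)
|BD| = 9.6237
circle(B,10.00) ∩ circle(D,3.00): a=9.5398, h=2.9988
  candidates: C₊=(11.4081,2.9410) cross=28.860; C₋=(12.4264,-2.9695) cross=-28.860
  mode + wants cross > 0 → take C=(11.4081,2.9410) (cross=28.860)
ex = (C−B)/|BC| = (0.8892,0.4575); ey = (-0.4575,0.8892)
P = B + -2.91·ex + 2.69·ey = (-1.3023,-0.5732)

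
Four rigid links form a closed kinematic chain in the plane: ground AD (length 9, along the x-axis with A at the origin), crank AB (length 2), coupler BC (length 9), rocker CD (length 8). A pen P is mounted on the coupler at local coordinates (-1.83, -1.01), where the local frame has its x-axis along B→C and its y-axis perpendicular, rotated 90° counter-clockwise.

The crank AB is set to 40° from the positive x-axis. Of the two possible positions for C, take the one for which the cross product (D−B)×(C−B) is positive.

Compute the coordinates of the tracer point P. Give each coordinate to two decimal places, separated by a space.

1.03 -0.74

A=(0,0), D=(9.00,0)
B = A + 2.00·(cos40°, sin40°) = (1.5321, 1.2856)
|BD| = 7.5778
circle(B,9.00) ∩ circle(D,8.00): a=4.9106, h=7.5423
  candidates: C₊=(7.6510,7.8855) cross=57.154; C₋=(5.0919,-6.9805) cross=-57.154
  mode + wants cross > 0 → take C=(7.6510,7.8855) (cross=57.154)
ex = (C−B)/|BC| = (0.6799,0.7333); ey = (-0.7333,0.6799)
P = B + -1.83·ex + -1.01·ey = (1.0286,-0.7431)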